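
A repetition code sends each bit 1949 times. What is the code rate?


Rate = k/n = 1/1949

1/1949


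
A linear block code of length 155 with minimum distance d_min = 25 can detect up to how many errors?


Detection capability = d_min - 1 = 25 - 1 = 24

24 errors


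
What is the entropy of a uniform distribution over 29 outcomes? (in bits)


H = log2(n) = log2(29) = 4.858

4.858 bits


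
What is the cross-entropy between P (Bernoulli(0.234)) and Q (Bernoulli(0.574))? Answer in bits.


H(P,Q) = -p*log2(q) - (1-p)*log2(1-q). -0.234*log2(0.574) = 0.187405; -0.766*log2(0.426) = 0.943003. H(P,Q) = 0.187405 + 0.943003 = 1.1304

1.1304 bits


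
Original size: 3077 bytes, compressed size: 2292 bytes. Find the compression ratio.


Ratio = original / compressed = 3077 / 2292 = 1.3425

1.3425


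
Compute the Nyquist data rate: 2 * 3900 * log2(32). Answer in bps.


Rate = 2 * B * log2(M) = 2 * 3900 * 5.0 = 39000.0

39000.0 bps


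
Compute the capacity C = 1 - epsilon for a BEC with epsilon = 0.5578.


C = 1 - epsilon = 1 - 0.5578 = 0.4422

0.4422 bits


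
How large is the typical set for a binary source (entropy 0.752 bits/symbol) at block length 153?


log2|A_typical| = nH = 153 * 0.752 = 115.056, so |A_typical| ~ 2^115.056 = 4.318e+34

4.318e+34


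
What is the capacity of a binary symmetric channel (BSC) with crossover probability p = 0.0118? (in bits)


H(p) = -p*log2(p) - (1-p)*log2(1-p) = -0.0118*log2(0.0118) - 0.9882*log2(0.9882) = 0.075580 + 0.016923 = 0.0925. C = 1 - H(p) = 1 - 0.0925 = 0.9075

0.9075 bits


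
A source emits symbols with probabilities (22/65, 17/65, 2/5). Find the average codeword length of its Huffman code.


Huffman construction (repeatedly merge the two least-probable nodes; each merge adds 1 bit to every symbol beneath it): 17/65 + 22/65 = 3/5; 2/5 + 3/5 = 1. Resulting codeword lengths (in the order the probabilities were given): (2, 2, 1). L_avg = sum(p_i * l_i) = 22/65*2 + 17/65*2 + 2/5*1 = 8/5 = 1.6

1.6 bits


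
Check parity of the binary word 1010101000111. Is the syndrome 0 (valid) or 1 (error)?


Syndrome = XOR of all bits = 1 XOR 0 XOR 1 XOR 0 XOR 1 XOR 0 XOR 1 XOR 0 XOR 0 XOR 0 XOR 1 XOR 1 XOR 1 = 1

1


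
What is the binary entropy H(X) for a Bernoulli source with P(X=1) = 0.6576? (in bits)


H = -p*log2(p) - (1-p)*log2(1-p). -0.6576*log2(0.6576) = 0.397662; -0.3424*log2(0.3424) = 0.529434. H = 0.397662 + 0.529434 = 0.9271

0.9271 bits


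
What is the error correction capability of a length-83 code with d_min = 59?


Correction capability = floor((d-1)/2) = floor((59-1)/2) = 29

29 errors


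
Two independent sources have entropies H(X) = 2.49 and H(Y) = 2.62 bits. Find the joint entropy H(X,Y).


For independent variables, H(X,Y) = H(X) + H(Y) = 2.49 + 2.62 = 5.11

5.11 bits


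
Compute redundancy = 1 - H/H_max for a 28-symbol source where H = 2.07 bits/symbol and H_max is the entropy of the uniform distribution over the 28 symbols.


H_max = log2(K) = log2(28) = 4.8074 bits/symbol. Redundancy = 1 - H/H_max = 1 - 2.07/4.8074 = 1 - 0.4306 = 0.5694

0.5694


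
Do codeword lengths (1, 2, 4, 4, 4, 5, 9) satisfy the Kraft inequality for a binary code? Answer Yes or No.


Kraft sum = sum(2^(-l_i)) = 0.9707, need <= 1. Result: satisfied (a binary prefix-free code with these lengths exists)

Yes


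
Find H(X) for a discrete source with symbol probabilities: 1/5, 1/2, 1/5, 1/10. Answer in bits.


H = -sum(p_i * log2(p_i)). Terms: -(1/5)*log2(1/5) = 0.464386; -(1/2)*log2(1/2) = 0.500000; -(1/5)*log2(1/5) = 0.464386; -(1/10)*log2(1/10) = 0.332193. H = 0.464386 + 0.500000 + 0.464386 + 0.332193 = 1.761

1.761 bits


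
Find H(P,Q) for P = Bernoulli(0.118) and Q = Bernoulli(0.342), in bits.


H(P,Q) = -p*log2(q) - (1-p)*log2(1-q). -0.118*log2(0.342) = 0.182656; -0.882*log2(0.658) = 0.532587. H(P,Q) = 0.182656 + 0.532587 = 0.7152

0.7152 bits


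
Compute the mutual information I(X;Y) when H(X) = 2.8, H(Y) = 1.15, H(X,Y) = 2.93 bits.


I(X;Y) = H(X) + H(Y) - H(X,Y) = 2.8 + 1.15 - 2.93 = 1.02

1.02 bits


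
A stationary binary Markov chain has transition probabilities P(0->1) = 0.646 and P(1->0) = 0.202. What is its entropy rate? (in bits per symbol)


Stationary distribution: pi_0 = p10/(p01+p10) = 0.2382, pi_1 = 0.7618. Entropy rate H' = pi_0*H(p01) + pi_1*H(p10) = 0.2382*0.9376 + 0.7618*0.7259 = 0.7763

0.7763 bits/symbol


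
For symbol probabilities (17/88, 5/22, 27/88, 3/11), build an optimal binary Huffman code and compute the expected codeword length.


Huffman construction (repeatedly merge the two least-probable nodes; each merge adds 1 bit to every symbol beneath it): 17/88 + 5/22 = 37/88; 3/11 + 27/88 = 51/88; 37/88 + 51/88 = 1. Resulting codeword lengths (in the order the probabilities were given): (2, 2, 2, 2). L_avg = sum(p_i * l_i) = 17/88*2 + 5/22*2 + 27/88*2 + 3/11*2 = 2

2.0 bits


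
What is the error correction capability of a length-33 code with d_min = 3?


Correction capability = floor((d-1)/2) = floor((3-1)/2) = 1

1 errors


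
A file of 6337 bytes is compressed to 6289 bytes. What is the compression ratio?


Ratio = original / compressed = 6337 / 6289 = 1.0076

1.0076


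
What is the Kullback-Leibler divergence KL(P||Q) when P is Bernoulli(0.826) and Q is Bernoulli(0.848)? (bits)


KL = p*log2(p/q) + (1-p)*log2((1-p)/(1-q)) = 0.826*log2(0.826/0.848) + 0.174*log2(0.174/0.152) = 0.0026

0.0026 bits


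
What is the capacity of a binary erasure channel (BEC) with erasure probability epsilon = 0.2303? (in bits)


C = 1 - epsilon = 1 - 0.2303 = 0.7697

0.7697 bits


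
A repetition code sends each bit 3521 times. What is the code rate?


Rate = k/n = 1/3521

1/3521


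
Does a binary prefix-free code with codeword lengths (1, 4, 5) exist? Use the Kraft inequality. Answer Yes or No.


Kraft sum = sum(2^(-l_i)) = 0.5938, need <= 1. Result: satisfied (a binary prefix-free code with these lengths exists)

Yes


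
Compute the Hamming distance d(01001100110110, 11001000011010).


Count differing positions: ^ . . . . ^ . . ^ . ^ ^ . . = 5 differences

5


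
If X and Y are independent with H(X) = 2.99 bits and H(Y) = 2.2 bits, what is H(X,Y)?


For independent variables, H(X,Y) = H(X) + H(Y) = 2.99 + 2.2 = 5.19

5.19 bits


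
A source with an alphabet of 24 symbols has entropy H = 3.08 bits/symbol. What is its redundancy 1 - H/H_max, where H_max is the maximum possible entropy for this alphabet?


H_max = log2(K) = log2(24) = 4.585 bits/symbol. Redundancy = 1 - H/H_max = 1 - 3.08/4.585 = 1 - 0.6718 = 0.3282

0.3282


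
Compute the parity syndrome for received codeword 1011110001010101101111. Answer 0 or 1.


Syndrome = XOR of all bits = 1 XOR 0 XOR 1 XOR 1 XOR 1 XOR 1 XOR 0 XOR 0 XOR 0 XOR 1 XOR 0 XOR 1 XOR 0 XOR 1 XOR 0 XOR 1 XOR 1 XOR 0 XOR 1 XOR 1 XOR 1 XOR 1 = 0

0


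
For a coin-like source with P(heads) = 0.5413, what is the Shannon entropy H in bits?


H = -p*log2(p) - (1-p)*log2(1-p). -0.5413*log2(0.5413) = 0.479321; -0.4587*log2(0.4587) = 0.515752. H = 0.479321 + 0.515752 = 0.9951

0.9951 bits


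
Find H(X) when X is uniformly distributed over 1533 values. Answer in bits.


H = log2(n) = log2(1533) = 10.5821

10.5821 bits


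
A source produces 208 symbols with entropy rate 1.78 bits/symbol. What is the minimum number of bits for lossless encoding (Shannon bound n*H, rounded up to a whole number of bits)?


Minimum bits >= n * H = 208 * 1.78 = 370.24, rounded up to a whole number of bits = 371

371 bits


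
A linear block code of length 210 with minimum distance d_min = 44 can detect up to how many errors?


Detection capability = d_min - 1 = 44 - 1 = 43

43 errors


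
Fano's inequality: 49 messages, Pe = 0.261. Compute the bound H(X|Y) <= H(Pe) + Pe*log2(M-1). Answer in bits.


H(Pe) = -Pe*log2(Pe) - (1-Pe)*log2(1-Pe) = -0.261*log2(0.261) - 0.739*log2(0.739) = 0.505786 + 0.322465 = 0.8283. Pe*log2(M-1) = 0.261*log2(48) = 1.457675. Bound = H(Pe) + Pe*log2(M-1) = 0.505786 + 0.322465 + 1.457675 = 2.2859

2.2859 bits


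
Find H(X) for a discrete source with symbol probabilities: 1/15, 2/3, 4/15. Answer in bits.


H = -sum(p_i * log2(p_i)). Terms: -(1/15)*log2(1/15) = 0.260459; -(2/3)*log2(2/3) = 0.389975; -(4/15)*log2(4/15) = 0.508504. H = 0.260459 + 0.389975 + 0.508504 = 1.1589

1.1589 bits


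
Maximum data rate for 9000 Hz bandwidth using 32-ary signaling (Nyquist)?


Rate = 2 * B * log2(M) = 2 * 9000 * 5.0 = 90000.0

90000.0 bps


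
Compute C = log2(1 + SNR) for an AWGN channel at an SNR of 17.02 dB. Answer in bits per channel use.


SNR_linear = 10^(17.02/10) = 50.3501; C = log2(1 + SNR_linear) = log2(1 + 50.3501) = 5.6823

5.6823 bits/channel use


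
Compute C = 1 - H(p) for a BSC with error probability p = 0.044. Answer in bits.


H(p) = -p*log2(p) - (1-p)*log2(1-p) = -0.044*log2(0.044) - 0.956*log2(0.956) = 0.198280 + 0.062061 = 0.2603. C = 1 - H(p) = 1 - 0.2603 = 0.7397

0.7397 bits


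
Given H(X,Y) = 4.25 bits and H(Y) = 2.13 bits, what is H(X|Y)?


H(X|Y) = H(X,Y) - H(Y) = 4.25 - 2.13 = 2.12

2.12 bits


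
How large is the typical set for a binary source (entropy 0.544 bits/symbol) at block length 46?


log2|A_typical| = nH = 46 * 0.544 = 25.024, so |A_typical| ~ 2^25.024 = 3.412e+07

3.412e+07


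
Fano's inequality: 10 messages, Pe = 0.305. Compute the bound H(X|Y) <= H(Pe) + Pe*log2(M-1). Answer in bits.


H(Pe) = -Pe*log2(Pe) - (1-Pe)*log2(1-Pe) = -0.305*log2(0.305) - 0.695*log2(0.695) = 0.522501 + 0.364816 = 0.8873. Pe*log2(M-1) = 0.305*log2(9) = 0.966827. Bound = H(Pe) + Pe*log2(M-1) = 0.522501 + 0.364816 + 0.966827 = 1.8541

1.8541 bits


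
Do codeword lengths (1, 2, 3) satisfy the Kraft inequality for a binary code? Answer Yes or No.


Kraft sum = sum(2^(-l_i)) = 0.875, need <= 1. Result: satisfied (a binary prefix-free code with these lengths exists)

Yes


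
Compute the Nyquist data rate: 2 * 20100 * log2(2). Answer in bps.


Rate = 2 * B * log2(M) = 2 * 20100 * 1.0 = 40200.0

40200.0 bps


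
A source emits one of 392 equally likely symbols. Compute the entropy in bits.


H = log2(n) = log2(392) = 8.6147

8.6147 bits


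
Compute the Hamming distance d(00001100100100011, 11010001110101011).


Count differing positions: ^ ^ . ^ ^ ^ . ^ . ^ . . . ^ . . . = 8 differences

8


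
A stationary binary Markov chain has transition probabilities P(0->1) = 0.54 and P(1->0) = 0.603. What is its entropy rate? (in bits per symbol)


Stationary distribution: pi_0 = p10/(p01+p10) = 0.5276, pi_1 = 0.4724. Entropy rate H' = pi_0*H(p01) + pi_1*H(p10) = 0.5276*0.9954 + 0.4724*0.9692 = 0.983

0.983 bits/symbol


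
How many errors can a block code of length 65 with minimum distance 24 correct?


Correction capability = floor((d-1)/2) = floor((24-1)/2) = 11

11 errors


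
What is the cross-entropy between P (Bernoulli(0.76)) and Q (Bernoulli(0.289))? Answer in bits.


H(P,Q) = -p*log2(q) - (1-p)*log2(1-q). -0.76*log2(0.289) = 1.361053; -0.24*log2(0.711) = 0.118099. H(P,Q) = 1.361053 + 0.118099 = 1.4792

1.4792 bits


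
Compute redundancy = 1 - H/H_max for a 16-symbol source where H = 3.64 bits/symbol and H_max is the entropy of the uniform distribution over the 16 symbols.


H_max = log2(K) = log2(16) = 4.0 bits/symbol. Redundancy = 1 - H/H_max = 1 - 3.64/4.0 = 1 - 0.91 = 0.09

0.09


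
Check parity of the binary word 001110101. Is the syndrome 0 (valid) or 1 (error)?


Syndrome = XOR of all bits = 0 XOR 0 XOR 1 XOR 1 XOR 1 XOR 0 XOR 1 XOR 0 XOR 1 = 1

1


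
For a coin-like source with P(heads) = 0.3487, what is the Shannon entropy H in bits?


H = -p*log2(p) - (1-p)*log2(1-p). -0.3487*log2(0.3487) = 0.530004; -0.6513*log2(0.6513) = 0.402898. H = 0.530004 + 0.402898 = 0.9329

0.9329 bits


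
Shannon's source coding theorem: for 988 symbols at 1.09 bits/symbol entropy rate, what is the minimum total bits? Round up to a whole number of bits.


Minimum bits >= n * H = 988 * 1.09 = 1076.92, rounded up to a whole number of bits = 1077

1077 bits


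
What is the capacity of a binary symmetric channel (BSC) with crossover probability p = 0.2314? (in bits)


H(p) = -p*log2(p) - (1-p)*log2(1-p) = -0.2314*log2(0.2314) - 0.7686*log2(0.7686) = 0.488610 + 0.291834 = 0.7804. C = 1 - H(p) = 1 - 0.7804 = 0.2196

0.2196 bits


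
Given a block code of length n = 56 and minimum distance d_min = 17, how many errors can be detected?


Detection capability = d_min - 1 = 17 - 1 = 16

16 errors


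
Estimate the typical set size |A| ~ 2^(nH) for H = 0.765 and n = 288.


log2|A_typical| = nH = 288 * 0.765 = 220.32, so |A_typical| ~ 2^220.32 = 2.103e+66

2.103e+66


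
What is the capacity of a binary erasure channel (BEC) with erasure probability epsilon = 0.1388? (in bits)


C = 1 - epsilon = 1 - 0.1388 = 0.8612

0.8612 bits


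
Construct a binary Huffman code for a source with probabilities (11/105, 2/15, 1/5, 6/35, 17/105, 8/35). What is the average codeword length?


Huffman construction (repeatedly merge the two least-probable nodes; each merge adds 1 bit to every symbol beneath it): 11/105 + 2/15 = 5/21; 17/105 + 6/35 = 1/3; 1/5 + 8/35 = 3/7; 5/21 + 1/3 = 4/7; 3/7 + 4/7 = 1. Resulting codeword lengths (in the order the probabilities were given): (3, 3, 2, 3, 3, 2). L_avg = sum(p_i * l_i) = 11/105*3 + 2/15*3 + 1/5*2 + 6/35*3 + 17/105*3 + 8/35*2 = 18/7 = 2.5714

2.5714 bits


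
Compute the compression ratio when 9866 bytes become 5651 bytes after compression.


Ratio = original / compressed = 9866 / 5651 = 1.7459

1.7459


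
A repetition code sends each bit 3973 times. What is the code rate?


Rate = k/n = 1/3973

1/3973


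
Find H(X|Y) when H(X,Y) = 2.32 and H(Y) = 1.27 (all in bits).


H(X|Y) = H(X,Y) - H(Y) = 2.32 - 1.27 = 1.05

1.05 bits


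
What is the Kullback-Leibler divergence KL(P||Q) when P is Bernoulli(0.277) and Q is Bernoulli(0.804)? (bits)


KL = p*log2(p/q) + (1-p)*log2((1-p)/(1-q)) = 0.277*log2(0.277/0.804) + 0.723*log2(0.723/0.196) = 0.9357

0.9357 bits


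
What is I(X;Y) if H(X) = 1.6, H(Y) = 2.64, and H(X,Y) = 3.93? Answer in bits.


I(X;Y) = H(X) + H(Y) - H(X,Y) = 1.6 + 2.64 - 3.93 = 0.31

0.31 bits


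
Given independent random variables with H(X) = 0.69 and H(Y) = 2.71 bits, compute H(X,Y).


For independent variables, H(X,Y) = H(X) + H(Y) = 0.69 + 2.71 = 3.4

3.4 bits


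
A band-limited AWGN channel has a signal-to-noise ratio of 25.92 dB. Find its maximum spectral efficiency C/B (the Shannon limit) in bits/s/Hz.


SNR_linear = 10^(25.92/10) = 390.8409; C/B = log2(1 + SNR_linear) = log2(1 + 390.8409) = 8.6141

8.6141 bits/s/Hz


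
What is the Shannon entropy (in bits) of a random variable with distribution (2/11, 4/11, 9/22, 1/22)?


H = -sum(p_i * log2(p_i)). Terms: -(2/11)*log2(2/11) = 0.447169; -(4/11)*log2(4/11) = 0.530702; -(9/22)*log2(9/22) = 0.527525; -(1/22)*log2(1/22) = 0.202701. H = 0.447169 + 0.530702 + 0.527525 + 0.202701 = 1.7081

1.7081 bits


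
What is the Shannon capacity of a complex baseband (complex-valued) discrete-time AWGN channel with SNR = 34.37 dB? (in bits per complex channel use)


SNR_linear = 10^(34.37/10) = 2735.2687; C = log2(1 + SNR_linear) = log2(1 + 2735.2687) = 11.418

11.418 bits/channel use


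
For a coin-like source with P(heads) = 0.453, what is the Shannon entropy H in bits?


H = -p*log2(p) - (1-p)*log2(1-p). -0.453*log2(0.453) = 0.517515; -0.547*log2(0.547) = 0.476102. H = 0.517515 + 0.476102 = 0.9936

0.9936 bits


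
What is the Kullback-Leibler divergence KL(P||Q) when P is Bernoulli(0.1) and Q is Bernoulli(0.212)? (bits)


KL = p*log2(p/q) + (1-p)*log2((1-p)/(1-q)) = 0.1*log2(0.1/0.212) + 0.9*log2(0.9/0.788) = 0.0642

0.0642 bits


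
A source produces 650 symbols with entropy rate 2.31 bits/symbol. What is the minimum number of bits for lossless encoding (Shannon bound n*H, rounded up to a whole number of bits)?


Minimum bits >= n * H = 650 * 2.31 = 1501.5, rounded up to a whole number of bits = 1502

1502 bits


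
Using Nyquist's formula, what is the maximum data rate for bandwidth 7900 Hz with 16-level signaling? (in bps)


Rate = 2 * B * log2(M) = 2 * 7900 * 4.0 = 63200.0

63200.0 bps


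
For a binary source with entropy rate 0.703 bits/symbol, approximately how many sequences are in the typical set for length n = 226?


log2|A_typical| = nH = 226 * 0.703 = 158.878, so |A_typical| ~ 2^158.878 = 6.715e+47

6.715e+47


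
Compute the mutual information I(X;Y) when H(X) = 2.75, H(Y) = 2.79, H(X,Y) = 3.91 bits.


I(X;Y) = H(X) + H(Y) - H(X,Y) = 2.75 + 2.79 - 3.91 = 1.63

1.63 bits


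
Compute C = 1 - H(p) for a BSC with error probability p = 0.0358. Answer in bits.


H(p) = -p*log2(p) - (1-p)*log2(1-p) = -0.0358*log2(0.0358) - 0.9642*log2(0.9642) = 0.171979 + 0.050713 = 0.2227. C = 1 - H(p) = 1 - 0.2227 = 0.7773

0.7773 bits


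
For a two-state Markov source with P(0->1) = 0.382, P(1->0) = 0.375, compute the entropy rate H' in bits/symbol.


Stationary distribution: pi_0 = p10/(p01+p10) = 0.4954, pi_1 = 0.5046. Entropy rate H' = pi_0*H(p01) + pi_1*H(p10) = 0.4954*0.9594 + 0.5046*0.9544 = 0.9569

0.9569 bits/symbol


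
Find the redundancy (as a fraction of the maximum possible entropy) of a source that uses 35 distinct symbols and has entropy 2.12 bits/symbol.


H_max = log2(K) = log2(35) = 5.1293 bits/symbol. Redundancy = 1 - H/H_max = 1 - 2.12/5.1293 = 1 - 0.4133 = 0.5867

0.5867


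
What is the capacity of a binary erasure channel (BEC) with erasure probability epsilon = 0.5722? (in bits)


C = 1 - epsilon = 1 - 0.5722 = 0.4278

0.4278 bits


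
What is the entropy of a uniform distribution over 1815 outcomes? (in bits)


H = log2(n) = log2(1815) = 10.8258

10.8258 bits


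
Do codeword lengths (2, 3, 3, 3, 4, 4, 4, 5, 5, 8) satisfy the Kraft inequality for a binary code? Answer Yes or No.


Kraft sum = sum(2^(-l_i)) = 0.8789, need <= 1. Result: satisfied (a binary prefix-free code with these lengths exists)

Yes


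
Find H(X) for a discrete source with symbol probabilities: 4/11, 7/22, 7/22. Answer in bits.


H = -sum(p_i * log2(p_i)). Terms: -(4/11)*log2(4/11) = 0.530702; -(7/22)*log2(7/22) = 0.525661; -(7/22)*log2(7/22) = 0.525661. H = 0.530702 + 0.525661 + 0.525661 = 1.582

1.582 bits


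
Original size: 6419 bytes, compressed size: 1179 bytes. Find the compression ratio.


Ratio = original / compressed = 6419 / 1179 = 5.4444

5.4444


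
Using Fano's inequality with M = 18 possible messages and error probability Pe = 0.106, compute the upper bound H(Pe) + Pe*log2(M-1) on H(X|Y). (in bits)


H(Pe) = -Pe*log2(Pe) - (1-Pe)*log2(1-Pe) = -0.106*log2(0.106) - 0.894*log2(0.894) = 0.343214 + 0.144518 = 0.4877. Pe*log2(M-1) = 0.106*log2(17) = 0.433271. Bound = H(Pe) + Pe*log2(M-1) = 0.343214 + 0.144518 + 0.433271 = 0.921

0.921 bits


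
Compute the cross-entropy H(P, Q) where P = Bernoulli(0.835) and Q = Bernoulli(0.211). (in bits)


H(P,Q) = -p*log2(q) - (1-p)*log2(1-q). -0.835*log2(0.211) = 1.874312; -0.165*log2(0.789) = 0.056414. H(P,Q) = 1.874312 + 0.056414 = 1.9307

1.9307 bits


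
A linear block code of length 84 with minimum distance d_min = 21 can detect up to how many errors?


Detection capability = d_min - 1 = 21 - 1 = 20

20 errors


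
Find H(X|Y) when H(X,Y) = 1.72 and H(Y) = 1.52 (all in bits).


H(X|Y) = H(X,Y) - H(Y) = 1.72 - 1.52 = 0.2

0.2 bits


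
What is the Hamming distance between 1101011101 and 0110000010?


Count differing positions: ^ . ^ ^ . ^ ^ ^ ^ ^ = 8 differences

8


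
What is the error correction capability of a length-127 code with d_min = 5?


Correction capability = floor((d-1)/2) = floor((5-1)/2) = 2

2 errors


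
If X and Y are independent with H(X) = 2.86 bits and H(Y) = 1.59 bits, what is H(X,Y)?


For independent variables, H(X,Y) = H(X) + H(Y) = 2.86 + 1.59 = 4.45

4.45 bits


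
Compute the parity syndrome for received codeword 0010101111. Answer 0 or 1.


Syndrome = XOR of all bits = 0 XOR 0 XOR 1 XOR 0 XOR 1 XOR 0 XOR 1 XOR 1 XOR 1 XOR 1 = 0

0


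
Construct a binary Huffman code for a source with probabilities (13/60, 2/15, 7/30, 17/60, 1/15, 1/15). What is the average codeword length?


Huffman construction (repeatedly merge the two least-probable nodes; each merge adds 1 bit to every symbol beneath it): 1/15 + 1/15 = 2/15; 2/15 + 2/15 = 4/15; 13/60 + 7/30 = 9/20; 4/15 + 17/60 = 11/20; 9/20 + 11/20 = 1. Resulting codeword lengths (in the order the probabilities were given): (2, 3, 2, 2, 4, 4). L_avg = sum(p_i * l_i) = 13/60*2 + 2/15*3 + 7/30*2 + 17/60*2 + 1/15*4 + 1/15*4 = 12/5 = 2.4

2.4 bits


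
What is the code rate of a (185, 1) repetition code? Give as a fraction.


Rate = k/n = 1/185

1/185


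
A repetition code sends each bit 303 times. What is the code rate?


Rate = k/n = 1/303

1/303


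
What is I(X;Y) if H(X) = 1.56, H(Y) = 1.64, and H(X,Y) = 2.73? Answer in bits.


I(X;Y) = H(X) + H(Y) - H(X,Y) = 1.56 + 1.64 - 2.73 = 0.47

0.47 bits


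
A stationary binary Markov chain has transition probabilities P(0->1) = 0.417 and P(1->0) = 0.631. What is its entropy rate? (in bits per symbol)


Stationary distribution: pi_0 = p10/(p01+p10) = 0.6021, pi_1 = 0.3979. Entropy rate H' = pi_0*H(p01) + pi_1*H(p10) = 0.6021*0.98 + 0.3979*0.9499 = 0.968

0.968 bits/symbol


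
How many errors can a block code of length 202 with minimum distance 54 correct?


Correction capability = floor((d-1)/2) = floor((54-1)/2) = 26

26 errors


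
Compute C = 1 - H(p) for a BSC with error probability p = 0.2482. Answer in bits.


H(p) = -p*log2(p) - (1-p)*log2(1-p) = -0.2482*log2(0.2482) - 0.7518*log2(0.7518) = 0.498987 + 0.309425 = 0.8084. C = 1 - H(p) = 1 - 0.8084 = 0.1916

0.1916 bits


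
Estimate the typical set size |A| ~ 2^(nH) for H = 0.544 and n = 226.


log2|A_typical| = nH = 226 * 0.544 = 122.944, so |A_typical| ~ 2^122.944 = 1.023e+37

1.023e+37


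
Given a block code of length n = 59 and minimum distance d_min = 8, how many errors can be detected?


Detection capability = d_min - 1 = 8 - 1 = 7

7 errors


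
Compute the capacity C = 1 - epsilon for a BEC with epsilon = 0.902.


C = 1 - epsilon = 1 - 0.902 = 0.098

0.098 bits


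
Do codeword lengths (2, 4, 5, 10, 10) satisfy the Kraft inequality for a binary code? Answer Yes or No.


Kraft sum = sum(2^(-l_i)) = 0.3457, need <= 1. Result: satisfied (a binary prefix-free code with these lengths exists)

Yes


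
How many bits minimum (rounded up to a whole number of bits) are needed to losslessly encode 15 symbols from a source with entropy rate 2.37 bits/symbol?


Minimum bits >= n * H = 15 * 2.37 = 35.55, rounded up to a whole number of bits = 36

36 bits


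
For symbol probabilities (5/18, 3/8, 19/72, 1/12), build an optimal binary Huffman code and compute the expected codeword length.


Huffman construction (repeatedly merge the two least-probable nodes; each merge adds 1 bit to every symbol beneath it): 1/12 + 19/72 = 25/72; 5/18 + 25/72 = 5/8; 3/8 + 5/8 = 1. Resulting codeword lengths (in the order the probabilities were given): (2, 1, 3, 3). L_avg = sum(p_i * l_i) = 5/18*2 + 3/8*1 + 19/72*3 + 1/12*3 = 71/36 = 1.9722

1.9722 bits


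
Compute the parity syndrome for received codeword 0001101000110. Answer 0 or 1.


Syndrome = XOR of all bits = 0 XOR 0 XOR 0 XOR 1 XOR 1 XOR 0 XOR 1 XOR 0 XOR 0 XOR 0 XOR 1 XOR 1 XOR 0 = 1

1


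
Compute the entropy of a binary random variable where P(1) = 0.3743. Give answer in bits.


H = -p*log2(p) - (1-p)*log2(1-p). -0.3743*log2(0.3743) = 0.530657; -0.6257*log2(0.6257) = 0.423259. H = 0.530657 + 0.423259 = 0.9539

0.9539 bits


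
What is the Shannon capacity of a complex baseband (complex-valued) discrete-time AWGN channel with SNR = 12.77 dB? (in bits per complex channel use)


SNR_linear = 10^(12.77/10) = 18.9234; C = log2(1 + SNR_linear) = log2(1 + 18.9234) = 4.3164

4.3164 bits/channel use


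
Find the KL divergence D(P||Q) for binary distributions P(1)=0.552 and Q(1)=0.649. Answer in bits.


KL = p*log2(p/q) + (1-p)*log2((1-p)/(1-q)) = 0.552*log2(0.552/0.649) + 0.448*log2(0.448/0.351) = 0.0288

0.0288 bits


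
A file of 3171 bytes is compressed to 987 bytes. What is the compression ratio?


Ratio = original / compressed = 3171 / 987 = 3.2128

3.2128


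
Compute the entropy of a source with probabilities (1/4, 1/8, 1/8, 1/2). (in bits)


H = -sum(p_i * log2(p_i)). Terms: -(1/4)*log2(1/4) = 0.500000; -(1/8)*log2(1/8) = 0.375000; -(1/8)*log2(1/8) = 0.375000; -(1/2)*log2(1/2) = 0.500000. H = 0.500000 + 0.375000 + 0.375000 + 0.500000 = 1.75

1.75 bits


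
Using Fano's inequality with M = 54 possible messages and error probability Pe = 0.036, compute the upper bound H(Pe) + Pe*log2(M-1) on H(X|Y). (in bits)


H(Pe) = -Pe*log2(Pe) - (1-Pe)*log2(1-Pe) = -0.036*log2(0.036) - 0.964*log2(0.964) = 0.172651 + 0.050991 = 0.2236. Pe*log2(M-1) = 0.036*log2(53) = 0.206205. Bound = H(Pe) + Pe*log2(M-1) = 0.172651 + 0.050991 + 0.206205 = 0.4298

0.4298 bits


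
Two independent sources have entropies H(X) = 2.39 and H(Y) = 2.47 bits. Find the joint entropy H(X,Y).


For independent variables, H(X,Y) = H(X) + H(Y) = 2.39 + 2.47 = 4.86

4.86 bits


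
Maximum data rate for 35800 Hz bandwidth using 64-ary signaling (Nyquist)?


Rate = 2 * B * log2(M) = 2 * 35800 * 6.0 = 429600.0

429600.0 bps


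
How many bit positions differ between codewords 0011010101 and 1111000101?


Count differing positions: ^ ^ . . . ^ . . . . = 3 differences

3


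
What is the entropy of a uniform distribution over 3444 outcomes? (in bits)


H = log2(n) = log2(3444) = 11.7499

11.7499 bits


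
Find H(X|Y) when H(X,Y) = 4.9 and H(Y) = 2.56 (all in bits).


H(X|Y) = H(X,Y) - H(Y) = 4.9 - 2.56 = 2.34

2.34 bits


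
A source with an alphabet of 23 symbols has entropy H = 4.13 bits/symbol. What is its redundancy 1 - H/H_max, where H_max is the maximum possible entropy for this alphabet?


H_max = log2(K) = log2(23) = 4.5236 bits/symbol. Redundancy = 1 - H/H_max = 1 - 4.13/4.5236 = 1 - 0.913 = 0.087

0.087


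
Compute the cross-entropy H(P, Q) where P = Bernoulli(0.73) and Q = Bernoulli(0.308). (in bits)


H(P,Q) = -p*log2(q) - (1-p)*log2(1-q). -0.73*log2(0.308) = 1.240268; -0.27*log2(0.692) = 0.143412. H(P,Q) = 1.240268 + 0.143412 = 1.3837

1.3837 bits


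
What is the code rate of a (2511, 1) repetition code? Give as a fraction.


Rate = k/n = 1/2511

1/2511


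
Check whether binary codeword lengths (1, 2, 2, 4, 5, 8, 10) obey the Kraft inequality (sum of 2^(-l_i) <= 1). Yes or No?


Kraft sum = sum(2^(-l_i)) = 1.0986, need <= 1. Result: violated (a binary prefix-free code with these lengths cannot exist)

No


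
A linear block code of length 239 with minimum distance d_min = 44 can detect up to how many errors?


Detection capability = d_min - 1 = 44 - 1 = 43

43 errors


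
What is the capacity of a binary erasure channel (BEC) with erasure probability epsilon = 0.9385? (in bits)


C = 1 - epsilon = 1 - 0.9385 = 0.0615

0.0615 bits


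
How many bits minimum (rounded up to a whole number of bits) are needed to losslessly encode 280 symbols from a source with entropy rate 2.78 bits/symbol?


Minimum bits >= n * H = 280 * 2.78 = 778.4, rounded up to a whole number of bits = 779

779 bits


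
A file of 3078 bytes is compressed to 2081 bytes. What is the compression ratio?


Ratio = original / compressed = 3078 / 2081 = 1.4791

1.4791


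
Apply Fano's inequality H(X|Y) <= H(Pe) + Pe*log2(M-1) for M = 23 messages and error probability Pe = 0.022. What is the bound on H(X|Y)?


H(Pe) = -Pe*log2(Pe) - (1-Pe)*log2(1-Pe) = -0.022*log2(0.022) - 0.978*log2(0.978) = 0.121140 + 0.031388 = 0.1525. Pe*log2(M-1) = 0.022*log2(22) = 0.098107. Bound = H(Pe) + Pe*log2(M-1) = 0.121140 + 0.031388 + 0.098107 = 0.2506

0.2506 bits


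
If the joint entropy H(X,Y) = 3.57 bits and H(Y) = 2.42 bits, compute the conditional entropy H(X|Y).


H(X|Y) = H(X,Y) - H(Y) = 3.57 - 2.42 = 1.15

1.15 bits


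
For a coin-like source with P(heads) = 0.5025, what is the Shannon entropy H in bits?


H = -p*log2(p) - (1-p)*log2(1-p). -0.5025*log2(0.5025) = 0.498884; -0.4975*log2(0.4975) = 0.501098. H = 0.498884 + 0.501098 = 1.0

1.0 bits


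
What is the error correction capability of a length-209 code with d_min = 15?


Correction capability = floor((d-1)/2) = floor((15-1)/2) = 7

7 errors


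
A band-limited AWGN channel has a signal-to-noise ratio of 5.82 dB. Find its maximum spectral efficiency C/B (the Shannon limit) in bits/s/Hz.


SNR_linear = 10^(5.82/10) = 3.8194; C/B = log2(1 + SNR_linear) = log2(1 + 3.8194) = 2.2689

2.2689 bits/s/Hz


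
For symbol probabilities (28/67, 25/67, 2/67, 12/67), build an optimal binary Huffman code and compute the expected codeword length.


Huffman construction (repeatedly merge the two least-probable nodes; each merge adds 1 bit to every symbol beneath it): 2/67 + 12/67 = 14/67; 14/67 + 25/67 = 39/67; 28/67 + 39/67 = 1. Resulting codeword lengths (in the order the probabilities were given): (1, 2, 3, 3). L_avg = sum(p_i * l_i) = 28/67*1 + 25/67*2 + 2/67*3 + 12/67*3 = 120/67 = 1.791

1.791 bits


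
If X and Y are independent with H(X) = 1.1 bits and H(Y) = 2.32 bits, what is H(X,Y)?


For independent variables, H(X,Y) = H(X) + H(Y) = 1.1 + 2.32 = 3.42

3.42 bits


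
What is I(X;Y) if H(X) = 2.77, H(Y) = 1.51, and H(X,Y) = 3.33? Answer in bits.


I(X;Y) = H(X) + H(Y) - H(X,Y) = 2.77 + 1.51 - 3.33 = 0.95

0.95 bits


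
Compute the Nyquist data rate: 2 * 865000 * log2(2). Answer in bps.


Rate = 2 * B * log2(M) = 2 * 865000 * 1.0 = 1730000.0

1730000.0 bps


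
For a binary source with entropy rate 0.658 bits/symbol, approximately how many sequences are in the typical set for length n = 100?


log2|A_typical| = nH = 100 * 0.658 = 65.8, so |A_typical| ~ 2^65.8 = 6.424e+19

6.424e+19


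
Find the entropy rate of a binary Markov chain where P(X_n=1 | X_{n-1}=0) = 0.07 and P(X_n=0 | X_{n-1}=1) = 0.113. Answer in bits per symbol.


Stationary distribution: pi_0 = p10/(p01+p10) = 0.6175, pi_1 = 0.3825. Entropy rate H' = pi_0*H(p01) + pi_1*H(p10) = 0.6175*0.3659 + 0.3825*0.5089 = 0.4206

0.4206 bits/symbol


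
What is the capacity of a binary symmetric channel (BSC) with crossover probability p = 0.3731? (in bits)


H(p) = -p*log2(p) - (1-p)*log2(1-p) = -0.3731*log2(0.3731) - 0.6269*log2(0.6269) = 0.530685 + 0.422338 = 0.953. C = 1 - H(p) = 1 - 0.953 = 0.047

0.047 bits


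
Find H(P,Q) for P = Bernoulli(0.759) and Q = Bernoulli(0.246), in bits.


H(P,Q) = -p*log2(q) - (1-p)*log2(1-q). -0.759*log2(0.246) = 1.535662; -0.241*log2(0.754) = 0.098175. H(P,Q) = 1.535662 + 0.098175 = 1.6338

1.6338 bits


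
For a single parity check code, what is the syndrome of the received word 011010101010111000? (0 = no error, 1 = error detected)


Syndrome = XOR of all bits = 0 XOR 1 XOR 1 XOR 0 XOR 1 XOR 0 XOR 1 XOR 0 XOR 1 XOR 0 XOR 1 XOR 0 XOR 1 XOR 1 XOR 1 XOR 0 XOR 0 XOR 0 = 1

1


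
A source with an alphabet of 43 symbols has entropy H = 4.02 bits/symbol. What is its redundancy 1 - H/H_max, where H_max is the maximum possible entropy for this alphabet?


H_max = log2(K) = log2(43) = 5.4263 bits/symbol. Redundancy = 1 - H/H_max = 1 - 4.02/5.4263 = 1 - 0.7408 = 0.2592

0.2592


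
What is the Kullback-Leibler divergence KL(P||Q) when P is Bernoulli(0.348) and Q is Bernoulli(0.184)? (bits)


KL = p*log2(p/q) + (1-p)*log2((1-p)/(1-q)) = 0.348*log2(0.348/0.184) + 0.652*log2(0.652/0.816) = 0.1089

0.1089 bits


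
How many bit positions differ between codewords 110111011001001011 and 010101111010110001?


Count differing positions: ^ . . . ^ . ^ . . . ^ ^ ^ ^ ^ . ^ . = 9 differences

9


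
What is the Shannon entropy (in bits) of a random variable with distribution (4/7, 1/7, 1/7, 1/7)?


H = -sum(p_i * log2(p_i)). Terms: -(4/7)*log2(4/7) = 0.461346; -(1/7)*log2(1/7) = 0.401051; -(1/7)*log2(1/7) = 0.401051; -(1/7)*log2(1/7) = 0.401051. H = 0.461346 + 0.401051 + 0.401051 + 0.401051 = 1.6645

1.6645 bits


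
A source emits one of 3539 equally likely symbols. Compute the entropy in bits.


H = log2(n) = log2(3539) = 11.7891

11.7891 bits


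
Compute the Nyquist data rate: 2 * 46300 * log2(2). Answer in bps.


Rate = 2 * B * log2(M) = 2 * 46300 * 1.0 = 92600.0

92600.0 bps


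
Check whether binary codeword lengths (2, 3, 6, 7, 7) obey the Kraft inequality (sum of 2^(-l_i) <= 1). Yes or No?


Kraft sum = sum(2^(-l_i)) = 0.4062, need <= 1. Result: satisfied (a binary prefix-free code with these lengths exists)

Yes


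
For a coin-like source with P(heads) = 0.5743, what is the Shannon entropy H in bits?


H = -p*log2(p) - (1-p)*log2(1-p). -0.5743*log2(0.5743) = 0.459511; -0.4257*log2(0.4257) = 0.524501. H = 0.459511 + 0.524501 = 0.984

0.984 bits


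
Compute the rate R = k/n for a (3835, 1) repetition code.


Rate = k/n = 1/3835

1/3835


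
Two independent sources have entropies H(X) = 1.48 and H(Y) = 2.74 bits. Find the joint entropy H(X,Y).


For independent variables, H(X,Y) = H(X) + H(Y) = 1.48 + 2.74 = 4.22

4.22 bits


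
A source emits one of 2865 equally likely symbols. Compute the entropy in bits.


H = log2(n) = log2(2865) = 11.4843

11.4843 bits


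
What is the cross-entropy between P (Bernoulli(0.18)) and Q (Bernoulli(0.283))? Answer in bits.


H(P,Q) = -p*log2(q) - (1-p)*log2(1-q). -0.18*log2(0.283) = 0.327803; -0.82*log2(0.717) = 0.393563. H(P,Q) = 0.327803 + 0.393563 = 0.7214

0.7214 bits


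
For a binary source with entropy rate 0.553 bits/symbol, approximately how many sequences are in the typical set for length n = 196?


log2|A_typical| = nH = 196 * 0.553 = 108.388, so |A_typical| ~ 2^108.388 = 4.247e+32

4.247e+32


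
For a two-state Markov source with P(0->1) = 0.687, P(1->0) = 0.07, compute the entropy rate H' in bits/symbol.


Stationary distribution: pi_0 = p10/(p01+p10) = 0.0925, pi_1 = 0.9075. Entropy rate H' = pi_0*H(p01) + pi_1*H(p10) = 0.0925*0.8966 + 0.9075*0.3659 = 0.415

0.415 bits/symbol


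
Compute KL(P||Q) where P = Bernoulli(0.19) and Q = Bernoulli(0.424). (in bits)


KL = p*log2(p/q) + (1-p)*log2((1-p)/(1-q)) = 0.19*log2(0.19/0.424) + 0.81*log2(0.81/0.576) = 0.1784

0.1784 bits


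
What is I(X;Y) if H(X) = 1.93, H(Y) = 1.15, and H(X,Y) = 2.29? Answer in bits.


I(X;Y) = H(X) + H(Y) - H(X,Y) = 1.93 + 1.15 - 2.29 = 0.79

0.79 bits


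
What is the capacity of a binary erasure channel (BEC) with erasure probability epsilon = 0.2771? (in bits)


C = 1 - epsilon = 1 - 0.2771 = 0.7229

0.7229 bits


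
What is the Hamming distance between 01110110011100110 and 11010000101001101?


Count differing positions: ^ . ^ . . ^ ^ . ^ ^ . ^ . ^ . ^ ^ = 10 differences

10


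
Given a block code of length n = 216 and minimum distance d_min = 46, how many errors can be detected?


Detection capability = d_min - 1 = 46 - 1 = 45

45 errors


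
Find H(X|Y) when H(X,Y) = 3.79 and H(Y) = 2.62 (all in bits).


H(X|Y) = H(X,Y) - H(Y) = 3.79 - 2.62 = 1.17

1.17 bits


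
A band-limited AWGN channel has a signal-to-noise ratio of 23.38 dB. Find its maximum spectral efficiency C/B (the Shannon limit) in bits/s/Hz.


SNR_linear = 10^(23.38/10) = 217.771; C/B = log2(1 + SNR_linear) = log2(1 + 217.771) = 7.7733

7.7733 bits/s/Hz


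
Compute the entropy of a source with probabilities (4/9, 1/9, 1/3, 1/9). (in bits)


H = -sum(p_i * log2(p_i)). Terms: -(4/9)*log2(4/9) = 0.519967; -(1/9)*log2(1/9) = 0.352214; -(1/3)*log2(1/3) = 0.528321; -(1/9)*log2(1/9) = 0.352214. H = 0.519967 + 0.352214 + 0.528321 + 0.352214 = 1.7527

1.7527 bits


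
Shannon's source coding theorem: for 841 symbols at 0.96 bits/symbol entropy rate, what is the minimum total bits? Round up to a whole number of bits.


Minimum bits >= n * H = 841 * 0.96 = 807.36, rounded up to a whole number of bits = 808

808 bits


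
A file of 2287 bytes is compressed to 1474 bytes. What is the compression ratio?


Ratio = original / compressed = 2287 / 1474 = 1.5516

1.5516


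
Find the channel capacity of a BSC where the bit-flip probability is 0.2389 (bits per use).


H(p) = -p*log2(p) - (1-p)*log2(1-p) = -0.2389*log2(0.2389) - 0.7611*log2(0.7611) = 0.493453 + 0.299753 = 0.7932. C = 1 - H(p) = 1 - 0.7932 = 0.2068

0.2068 bits


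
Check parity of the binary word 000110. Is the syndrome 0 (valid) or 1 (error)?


Syndrome = XOR of all bits = 0 XOR 0 XOR 0 XOR 1 XOR 1 XOR 0 = 0

0


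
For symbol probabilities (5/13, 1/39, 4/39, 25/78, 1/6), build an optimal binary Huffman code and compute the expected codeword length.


Huffman construction (repeatedly merge the two least-probable nodes; each merge adds 1 bit to every symbol beneath it): 1/39 + 4/39 = 5/39; 5/39 + 1/6 = 23/78; 23/78 + 25/78 = 8/13; 5/13 + 8/13 = 1. Resulting codeword lengths (in the order the probabilities were given): (1, 4, 4, 2, 3). L_avg = sum(p_i * l_i) = 5/13*1 + 1/39*4 + 4/39*4 + 25/78*2 + 1/6*3 = 53/26 = 2.0385

2.0385 bits


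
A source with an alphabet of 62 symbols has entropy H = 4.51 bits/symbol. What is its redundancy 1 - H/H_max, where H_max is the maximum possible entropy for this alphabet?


H_max = log2(K) = log2(62) = 5.9542 bits/symbol. Redundancy = 1 - H/H_max = 1 - 4.51/5.9542 = 1 - 0.7574 = 0.2426

0.2426


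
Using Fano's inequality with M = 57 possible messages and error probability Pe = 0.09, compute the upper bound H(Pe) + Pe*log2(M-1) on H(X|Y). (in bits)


H(Pe) = -Pe*log2(Pe) - (1-Pe)*log2(1-Pe) = -0.09*log2(0.09) - 0.91*log2(0.91) = 0.312654 + 0.123816 = 0.4365. Pe*log2(M-1) = 0.09*log2(56) = 0.522662. Bound = H(Pe) + Pe*log2(M-1) = 0.312654 + 0.123816 + 0.522662 = 0.9591

0.9591 bits


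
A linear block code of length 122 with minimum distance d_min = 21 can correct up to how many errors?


Correction capability = floor((d-1)/2) = floor((21-1)/2) = 10

10 errors


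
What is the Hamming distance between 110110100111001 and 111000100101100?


Count differing positions: . . ^ ^ ^ . . . . . ^ . ^ . ^ = 6 differences

6


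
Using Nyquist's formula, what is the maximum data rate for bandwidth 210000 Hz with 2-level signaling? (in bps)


Rate = 2 * B * log2(M) = 2 * 210000 * 1.0 = 420000.0

420000.0 bps


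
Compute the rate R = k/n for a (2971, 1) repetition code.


Rate = k/n = 1/2971

1/2971


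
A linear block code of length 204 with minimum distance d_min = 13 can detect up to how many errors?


Detection capability = d_min - 1 = 13 - 1 = 12

12 errors


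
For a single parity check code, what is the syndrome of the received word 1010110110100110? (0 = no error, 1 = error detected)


Syndrome = XOR of all bits = 1 XOR 0 XOR 1 XOR 0 XOR 1 XOR 1 XOR 0 XOR 1 XOR 1 XOR 0 XOR 1 XOR 0 XOR 0 XOR 1 XOR 1 XOR 0 = 1

1


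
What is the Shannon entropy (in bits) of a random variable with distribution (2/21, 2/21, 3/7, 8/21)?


H = -sum(p_i * log2(p_i)). Terms: -(2/21)*log2(2/21) = 0.323078; -(2/21)*log2(2/21) = 0.323078; -(3/7)*log2(3/7) = 0.523882; -(8/21)*log2(8/21) = 0.530407. H = 0.323078 + 0.323078 + 0.523882 + 0.530407 = 1.7004

1.7004 bits


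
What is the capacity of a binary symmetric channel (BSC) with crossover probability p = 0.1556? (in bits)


H(p) = -p*log2(p) - (1-p)*log2(1-p) = -0.1556*log2(0.1556) - 0.8444*log2(0.8444) = 0.417644 + 0.206035 = 0.6237. C = 1 - H(p) = 1 - 0.6237 = 0.3763

0.3763 bits
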